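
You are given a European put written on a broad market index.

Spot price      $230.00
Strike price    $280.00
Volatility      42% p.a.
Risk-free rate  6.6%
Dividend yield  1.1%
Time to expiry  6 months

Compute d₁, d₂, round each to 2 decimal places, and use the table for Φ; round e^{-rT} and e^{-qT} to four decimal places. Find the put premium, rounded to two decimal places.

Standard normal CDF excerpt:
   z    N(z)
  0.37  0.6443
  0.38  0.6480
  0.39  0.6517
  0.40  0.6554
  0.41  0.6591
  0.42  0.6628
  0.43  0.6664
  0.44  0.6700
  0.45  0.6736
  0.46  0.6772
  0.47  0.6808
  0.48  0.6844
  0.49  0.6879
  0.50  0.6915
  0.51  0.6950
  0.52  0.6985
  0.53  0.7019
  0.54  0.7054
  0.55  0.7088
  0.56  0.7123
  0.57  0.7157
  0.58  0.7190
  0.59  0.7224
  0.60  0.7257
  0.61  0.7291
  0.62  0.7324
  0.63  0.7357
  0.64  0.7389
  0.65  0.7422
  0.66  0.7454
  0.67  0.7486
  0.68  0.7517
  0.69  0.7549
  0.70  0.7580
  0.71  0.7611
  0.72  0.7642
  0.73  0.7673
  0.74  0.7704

$55.42

σ√T = 0.42·√0.5 = 0.2970
ln(S/K) + (r − q + σ²/2)T = ln(230/280) + (0.066 − 0.011 + 0.42²/2)·0.5 = -0.1967 + 0.0716 = -0.1251
d₁ = -0.1251 / 0.2970 = -0.4213 which rounds to -0.42
d₂ = d₁ − σ√T = -0.4213 − 0.2970 = -0.7183 which rounds to -0.72
exp(−qT) = exp(−0.011·0.5) = 0.9945;  exp(−rT) = exp(−0.066·0.5) = 0.9675
P = 280·0.9675·N(0.72) − 230·0.9945·N(0.42) = 280·0.9675·0.7642 − 230·0.9945·0.6628 = 207.0218 − 151.6056 = 55.4162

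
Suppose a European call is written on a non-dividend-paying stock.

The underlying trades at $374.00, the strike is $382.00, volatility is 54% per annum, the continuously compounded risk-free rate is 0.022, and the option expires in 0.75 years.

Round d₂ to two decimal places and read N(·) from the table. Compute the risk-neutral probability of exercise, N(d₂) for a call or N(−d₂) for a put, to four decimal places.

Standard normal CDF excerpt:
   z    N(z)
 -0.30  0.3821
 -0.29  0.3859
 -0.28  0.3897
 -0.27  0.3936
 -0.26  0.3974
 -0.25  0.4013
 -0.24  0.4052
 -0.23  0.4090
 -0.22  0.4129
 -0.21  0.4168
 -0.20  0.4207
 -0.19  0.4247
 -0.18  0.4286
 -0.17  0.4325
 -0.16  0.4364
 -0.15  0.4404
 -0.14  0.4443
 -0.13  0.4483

σ√T = 0.54·√0.75 = 0.4677
ln(S/K) + (r + σ²/2)T = ln(374/382) + (0.022 + 0.54²/2)·0.75 = -0.0212 + 0.1259 = 0.1047
d₁ = 0.1047 / 0.4677 = 0.2239 which rounds to 0.22
d₂ = d₁ − σ√T = 0.2239 − 0.4677 = -0.2438 which rounds to -0.24
Pr(exercise) under Q = N(d₂) = 0.4052

0.4052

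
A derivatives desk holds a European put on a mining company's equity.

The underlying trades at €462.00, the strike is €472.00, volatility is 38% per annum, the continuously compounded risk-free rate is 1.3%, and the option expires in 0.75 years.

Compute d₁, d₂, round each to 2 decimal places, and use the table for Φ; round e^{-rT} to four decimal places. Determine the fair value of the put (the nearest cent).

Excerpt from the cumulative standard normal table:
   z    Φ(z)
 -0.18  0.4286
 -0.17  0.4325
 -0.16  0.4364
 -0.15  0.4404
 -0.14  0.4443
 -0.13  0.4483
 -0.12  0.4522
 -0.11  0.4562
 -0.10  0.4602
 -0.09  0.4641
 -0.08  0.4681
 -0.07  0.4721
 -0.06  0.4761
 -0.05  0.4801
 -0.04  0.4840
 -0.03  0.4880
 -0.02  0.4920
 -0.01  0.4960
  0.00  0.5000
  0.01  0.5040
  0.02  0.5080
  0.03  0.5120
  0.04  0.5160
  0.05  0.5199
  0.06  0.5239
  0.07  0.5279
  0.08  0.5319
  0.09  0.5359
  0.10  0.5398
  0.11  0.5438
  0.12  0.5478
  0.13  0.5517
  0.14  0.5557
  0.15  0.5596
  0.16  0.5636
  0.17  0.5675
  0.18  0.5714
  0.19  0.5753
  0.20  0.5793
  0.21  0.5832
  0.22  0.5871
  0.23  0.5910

€63.66

σ√T = 0.38·√0.75 = 0.3291
d₁ = [ln(462/472) + (0.013 + ½·0.38²)·0.75] / (σ√T) = (-0.0214 + 0.0639) / 0.3291 = 0.1291 ≈ 0.13
d₂ = 0.1291 − 0.3291 = -0.2000 ≈ -0.20
e^(−rT) = e^(−0.013·0.75) = 0.9903
N(−d₂) = N(0.20) = 0.5793;  N(−d₁) = N(-0.13) = 0.4483
P = 472·0.9903·0.5793 − 462·0.4483 = 270.7773 − 207.1146 = 63.6627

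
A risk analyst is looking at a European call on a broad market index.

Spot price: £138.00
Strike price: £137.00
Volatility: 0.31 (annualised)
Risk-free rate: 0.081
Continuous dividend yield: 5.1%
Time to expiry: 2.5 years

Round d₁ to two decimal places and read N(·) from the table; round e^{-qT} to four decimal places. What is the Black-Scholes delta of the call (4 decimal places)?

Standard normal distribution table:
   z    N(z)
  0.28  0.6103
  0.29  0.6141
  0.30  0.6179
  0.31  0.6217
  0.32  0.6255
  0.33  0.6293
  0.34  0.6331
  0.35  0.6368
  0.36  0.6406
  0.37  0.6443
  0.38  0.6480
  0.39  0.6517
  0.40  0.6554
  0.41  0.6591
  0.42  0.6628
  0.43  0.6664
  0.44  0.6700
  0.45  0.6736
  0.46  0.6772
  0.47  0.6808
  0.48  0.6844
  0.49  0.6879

0.5802

T = 2.5;  σ√T = 0.4902
d₁ = [ln(138/137) + (0.081 − 0.051 + ½·0.31²)·2.5] / (σ√T) = (0.0073 + 0.1951) / 0.4902 = 0.4129 ≈ 0.41
N(d₁) = N(0.41) = 0.6591
Δ_call = exp(−qT)·N(d₁) = 0.8803·0.6591 = 0.5802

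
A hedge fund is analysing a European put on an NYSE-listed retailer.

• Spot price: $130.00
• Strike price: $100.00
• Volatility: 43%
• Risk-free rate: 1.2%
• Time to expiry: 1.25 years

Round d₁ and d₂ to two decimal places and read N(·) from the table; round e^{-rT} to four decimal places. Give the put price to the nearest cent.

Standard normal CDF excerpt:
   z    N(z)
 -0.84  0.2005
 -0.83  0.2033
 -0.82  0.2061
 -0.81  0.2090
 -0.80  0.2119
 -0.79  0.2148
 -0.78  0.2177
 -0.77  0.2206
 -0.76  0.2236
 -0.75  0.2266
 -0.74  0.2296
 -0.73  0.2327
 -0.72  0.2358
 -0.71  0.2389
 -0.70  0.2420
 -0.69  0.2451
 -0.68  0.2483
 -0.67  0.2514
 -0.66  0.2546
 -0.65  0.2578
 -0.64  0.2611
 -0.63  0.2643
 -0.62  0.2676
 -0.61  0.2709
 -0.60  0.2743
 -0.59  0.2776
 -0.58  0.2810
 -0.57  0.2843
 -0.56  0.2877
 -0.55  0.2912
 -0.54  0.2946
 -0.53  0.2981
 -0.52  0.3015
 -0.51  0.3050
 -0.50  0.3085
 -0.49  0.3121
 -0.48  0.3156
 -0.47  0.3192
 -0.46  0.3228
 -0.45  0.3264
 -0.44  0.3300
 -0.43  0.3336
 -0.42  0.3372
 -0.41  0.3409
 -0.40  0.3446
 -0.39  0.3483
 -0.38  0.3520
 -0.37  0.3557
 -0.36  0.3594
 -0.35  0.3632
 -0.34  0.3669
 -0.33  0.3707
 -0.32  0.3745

$9.35

σ√T = 0.43·√1.25 = 0.4808
ln(S/K) + (r + σ²/2)T = ln(130/100) + (0.012 + 0.43²/2)·1.25 = 0.2624 + 0.1306 = 0.3929
d₁ = 0.3929 / 0.4808 = 0.8173 ⇒ 0.82
d₂ = d₁ − σ√T = 0.8173 − 0.4808 = 0.3366 ⇒ 0.34
exp(−rT) = exp(−0.012·1.25) = 0.9851
P = 100·0.9851·N(-0.34) − 130·N(-0.82) = 100·0.9851·0.3669 − 130·0.2061 = 36.1433 − 26.7930 = 9.3503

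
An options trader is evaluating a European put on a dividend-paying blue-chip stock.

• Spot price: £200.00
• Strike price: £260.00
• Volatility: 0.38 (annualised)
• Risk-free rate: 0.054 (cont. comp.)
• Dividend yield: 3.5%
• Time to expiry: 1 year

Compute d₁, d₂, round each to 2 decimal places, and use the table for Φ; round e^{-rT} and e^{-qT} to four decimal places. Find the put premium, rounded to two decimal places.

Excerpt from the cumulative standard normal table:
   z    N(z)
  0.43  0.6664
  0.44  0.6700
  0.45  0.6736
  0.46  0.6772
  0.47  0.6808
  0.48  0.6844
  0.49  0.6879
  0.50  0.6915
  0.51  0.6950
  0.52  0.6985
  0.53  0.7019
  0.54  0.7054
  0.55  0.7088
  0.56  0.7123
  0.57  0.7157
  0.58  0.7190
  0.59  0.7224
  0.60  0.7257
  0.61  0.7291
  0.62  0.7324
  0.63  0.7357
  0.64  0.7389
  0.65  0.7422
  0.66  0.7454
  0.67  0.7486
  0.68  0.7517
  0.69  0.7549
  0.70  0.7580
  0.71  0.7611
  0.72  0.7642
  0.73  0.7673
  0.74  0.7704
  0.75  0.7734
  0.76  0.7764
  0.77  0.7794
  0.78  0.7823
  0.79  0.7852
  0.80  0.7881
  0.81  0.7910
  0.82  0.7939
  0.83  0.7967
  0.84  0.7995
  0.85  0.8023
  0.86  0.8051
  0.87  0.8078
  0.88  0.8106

σ√T = 0.38 × 1.0000 = 0.3800
ln(S/K) + (r − q + σ²/2)T = ln(200/260) + (0.054 − 0.035 + 0.38²/2)·1 = -0.2624 + 0.0912 = -0.1712
d₁ = -0.1712 / 0.3800 = -0.4504 which rounds to -0.45
d₂ = d₁ − σ√T = -0.4504 − 0.3800 = -0.8304 which rounds to -0.83
exp(−qT) = exp(−0.035·1) = 0.9656;  exp(−rT) = exp(−0.054·1) = 0.9474
N(−d₂) = N(0.83) = 0.7967;  N(−d₁) = N(0.45) = 0.6736
P = 260·0.9474·0.7967 − 200·0.9656·0.6736 = 196.2463 − 130.0856 = 66.1607

£66.16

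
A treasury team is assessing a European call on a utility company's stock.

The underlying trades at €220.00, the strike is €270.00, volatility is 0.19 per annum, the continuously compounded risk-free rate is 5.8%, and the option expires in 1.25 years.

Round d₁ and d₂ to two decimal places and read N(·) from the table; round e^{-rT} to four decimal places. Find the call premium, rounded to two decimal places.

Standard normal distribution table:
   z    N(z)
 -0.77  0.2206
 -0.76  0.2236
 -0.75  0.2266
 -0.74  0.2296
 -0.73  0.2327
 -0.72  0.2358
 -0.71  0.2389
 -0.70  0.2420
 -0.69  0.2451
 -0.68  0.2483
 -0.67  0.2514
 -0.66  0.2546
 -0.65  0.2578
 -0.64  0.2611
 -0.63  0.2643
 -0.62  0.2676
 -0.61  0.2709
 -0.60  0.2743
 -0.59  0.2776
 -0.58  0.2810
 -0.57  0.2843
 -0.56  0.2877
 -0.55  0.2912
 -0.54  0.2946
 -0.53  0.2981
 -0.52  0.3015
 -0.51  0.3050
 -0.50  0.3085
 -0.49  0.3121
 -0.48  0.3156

€7.89

σ√T = 0.19·√1.25 = 0.2124
ln(S/K) + (r + σ²/2)T = ln(220/270) + (0.058 + 0.19²/2)·1.25 = -0.2048 + 0.0951 = -0.1097
d₁ = -0.1097 / 0.2124 = -0.5166 which rounds to -0.52
d₂ = d₁ − σ√T = -0.5166 − 0.2124 = -0.7290 which rounds to -0.73
e^(−rT) = e^(−0.058·1.25) = 0.9301
N(d₁) = N(-0.52) = 0.3015;  N(d₂) = N(-0.73) = 0.2327
C = 220·0.3015 − 270·0.9301·0.2327 = 66.3300 − 58.4373 = 7.8927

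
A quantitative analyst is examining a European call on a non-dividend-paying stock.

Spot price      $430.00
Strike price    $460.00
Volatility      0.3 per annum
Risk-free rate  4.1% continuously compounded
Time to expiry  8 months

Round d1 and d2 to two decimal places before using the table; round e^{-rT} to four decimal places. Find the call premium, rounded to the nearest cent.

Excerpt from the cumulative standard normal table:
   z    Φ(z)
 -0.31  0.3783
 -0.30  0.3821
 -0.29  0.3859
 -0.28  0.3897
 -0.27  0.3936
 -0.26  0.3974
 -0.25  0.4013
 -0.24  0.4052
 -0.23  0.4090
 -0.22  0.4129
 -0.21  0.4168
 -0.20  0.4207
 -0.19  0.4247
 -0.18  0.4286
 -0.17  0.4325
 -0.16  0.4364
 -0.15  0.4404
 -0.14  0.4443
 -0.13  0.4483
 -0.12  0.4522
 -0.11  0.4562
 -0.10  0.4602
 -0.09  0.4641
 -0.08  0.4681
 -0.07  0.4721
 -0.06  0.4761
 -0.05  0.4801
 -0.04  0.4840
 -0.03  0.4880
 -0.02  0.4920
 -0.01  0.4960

σ√T = 0.3 × 0.8165 = 0.2449
ln(S/K) + (r + σ²/2)T = ln(430/460) + (0.041 + 0.3²/2)·0.6667 = -0.0674 + 0.0573 = -0.0101
d₁ = -0.0101 / 0.2449 = -0.0413 → -0.04
d₂ = d₁ − σ√T = -0.0413 − 0.2449 = -0.2862 → -0.29
exp(−rT) = exp(−0.041·0.6667) = 0.9730
C = 430·N(-0.04) − 460·0.9730·N(-0.29) = 430·0.4840 − 460·0.9730·0.3859 = 208.1200 − 172.7211 = 35.3989

$35.40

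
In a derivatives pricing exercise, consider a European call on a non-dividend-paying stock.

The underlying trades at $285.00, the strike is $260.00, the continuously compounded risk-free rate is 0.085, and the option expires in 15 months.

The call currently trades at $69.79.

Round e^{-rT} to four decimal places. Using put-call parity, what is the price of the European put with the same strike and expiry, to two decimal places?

$18.58

e^(−rT) = e^(−0.085·1.25) = 0.8992
Put-call parity: C − P = S − K·e^(−rT) = 285 − 260·0.8992 = 285 − 233.7920 = 51.2080
P = C − (C − P) = 69.79 − (51.2080) = 18.5820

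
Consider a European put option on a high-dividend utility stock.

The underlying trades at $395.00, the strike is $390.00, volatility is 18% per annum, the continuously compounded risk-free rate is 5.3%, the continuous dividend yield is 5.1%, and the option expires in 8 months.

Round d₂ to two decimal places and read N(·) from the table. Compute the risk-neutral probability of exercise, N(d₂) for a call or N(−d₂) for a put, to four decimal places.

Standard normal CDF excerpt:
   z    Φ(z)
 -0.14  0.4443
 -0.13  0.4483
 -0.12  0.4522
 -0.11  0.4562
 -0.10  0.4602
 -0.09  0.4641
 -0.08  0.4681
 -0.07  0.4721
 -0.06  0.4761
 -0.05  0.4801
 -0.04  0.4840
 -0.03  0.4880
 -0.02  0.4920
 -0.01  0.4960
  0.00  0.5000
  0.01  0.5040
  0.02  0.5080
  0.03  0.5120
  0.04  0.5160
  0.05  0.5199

σ√T = 0.18·√0.6667 = 0.1470
ln(S/K) + (r − q + σ²/2)T = ln(395/390) + (0.053 − 0.051 + 0.18²/2)·0.6667 = 0.0127 + 0.0121 = 0.0249
d₁ = 0.0249 / 0.1470 = 0.1692 ≈ 0.17
d₂ = d₁ − σ√T = 0.1692 − 0.1470 = 0.0223 ≈ 0.02
Pr(exercise) under Q = N(−d₂) = N(-0.02) = 0.4920

0.4920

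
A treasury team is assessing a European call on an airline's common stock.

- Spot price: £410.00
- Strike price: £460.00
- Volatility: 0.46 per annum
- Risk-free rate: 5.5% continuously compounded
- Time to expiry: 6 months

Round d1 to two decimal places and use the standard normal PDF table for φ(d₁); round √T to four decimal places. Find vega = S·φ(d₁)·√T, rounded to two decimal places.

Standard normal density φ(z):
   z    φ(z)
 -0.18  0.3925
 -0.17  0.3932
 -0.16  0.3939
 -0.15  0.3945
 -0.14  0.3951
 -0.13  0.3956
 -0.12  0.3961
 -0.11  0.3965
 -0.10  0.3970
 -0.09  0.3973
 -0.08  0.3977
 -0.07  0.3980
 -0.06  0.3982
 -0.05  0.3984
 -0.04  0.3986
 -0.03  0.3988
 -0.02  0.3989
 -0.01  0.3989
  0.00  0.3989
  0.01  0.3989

σ√T = 0.46·√0.5 = 0.3253
ln(S/K) + (r + σ²/2)T = ln(410/460) + (0.055 + 0.46²/2)·0.5 = -0.1151 + 0.0804 = -0.0347
d₁ = -0.0347 / 0.3253 = -0.1066 which rounds to -0.11
√T = √0.5 = 0.7071
φ(d₁) = φ(-0.11) = 0.3965
vega = S·φ(d₁)·√T = 410·0.3965·0.7071 = 114.9497

114.95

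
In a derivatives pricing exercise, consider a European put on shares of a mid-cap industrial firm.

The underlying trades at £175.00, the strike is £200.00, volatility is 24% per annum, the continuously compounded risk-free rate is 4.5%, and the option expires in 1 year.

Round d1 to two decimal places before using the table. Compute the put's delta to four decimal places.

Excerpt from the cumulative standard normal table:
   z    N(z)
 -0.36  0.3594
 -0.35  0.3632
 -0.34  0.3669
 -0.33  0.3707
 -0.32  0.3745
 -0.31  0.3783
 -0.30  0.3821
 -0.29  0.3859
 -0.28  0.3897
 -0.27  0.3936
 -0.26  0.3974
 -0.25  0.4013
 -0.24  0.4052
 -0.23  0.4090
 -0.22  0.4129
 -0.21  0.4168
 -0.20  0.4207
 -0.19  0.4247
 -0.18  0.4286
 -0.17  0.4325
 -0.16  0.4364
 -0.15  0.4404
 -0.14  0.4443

-0.5987

σ√T = 0.24 × 1.0000 = 0.2400
d₁ = [ln(175/200) + (0.045 + 0.24²/2)·1] / 0.2400 = [-0.1335 + 0.0738] / 0.2400 = -0.2489 → -0.25
N(d₁) = N(-0.25) = 0.4013
Δ_put = N(d₁) − 1 = 0.4013 − 1 = -0.5987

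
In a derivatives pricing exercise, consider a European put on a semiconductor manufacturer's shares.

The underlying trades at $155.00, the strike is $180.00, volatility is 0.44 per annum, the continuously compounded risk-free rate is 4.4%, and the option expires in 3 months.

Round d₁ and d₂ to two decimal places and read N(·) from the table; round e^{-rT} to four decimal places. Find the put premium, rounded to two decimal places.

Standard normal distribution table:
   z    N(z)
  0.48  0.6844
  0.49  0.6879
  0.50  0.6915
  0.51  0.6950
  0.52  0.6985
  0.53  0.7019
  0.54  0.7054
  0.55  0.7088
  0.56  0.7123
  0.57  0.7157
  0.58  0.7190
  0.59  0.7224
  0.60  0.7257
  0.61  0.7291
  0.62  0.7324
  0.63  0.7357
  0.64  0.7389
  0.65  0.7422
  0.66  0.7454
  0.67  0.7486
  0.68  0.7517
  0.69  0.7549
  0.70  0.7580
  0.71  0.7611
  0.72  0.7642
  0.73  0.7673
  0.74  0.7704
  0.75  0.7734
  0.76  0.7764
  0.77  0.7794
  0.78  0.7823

σ√T = 0.44·√0.25 = 0.2200
d₁ = [ln(155/180) + (0.044 + 0.44²/2)·0.25] / 0.2200 = [-0.1495 + 0.0352] / 0.2200 = -0.5197 which rounds to -0.52
d₂ = d₁ − σ√T = -0.5197 − 0.2200 = -0.7397 which rounds to -0.74
e^(−rT) = e^(−0.044·0.25) = 0.9891
P = 180·0.9891·N(0.74) − 155·N(0.52) = 180·0.9891·0.7704 − 155·0.6985 = 137.1605 − 108.2675 = 28.8930

$28.89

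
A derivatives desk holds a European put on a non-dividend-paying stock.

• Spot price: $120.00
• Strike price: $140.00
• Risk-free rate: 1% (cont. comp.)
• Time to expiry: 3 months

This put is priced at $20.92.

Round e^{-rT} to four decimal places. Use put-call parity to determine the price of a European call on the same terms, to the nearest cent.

exp(−rT) = exp(−0.01·0.25) = 0.9975
Put-call parity: C − P = S − K·e^(−rT) = 120 − 140·0.9975 = 120 − 139.6500 = -19.6500
C = P + (C − P) = 20.92 + (-19.6500) = 1.2700

$1.27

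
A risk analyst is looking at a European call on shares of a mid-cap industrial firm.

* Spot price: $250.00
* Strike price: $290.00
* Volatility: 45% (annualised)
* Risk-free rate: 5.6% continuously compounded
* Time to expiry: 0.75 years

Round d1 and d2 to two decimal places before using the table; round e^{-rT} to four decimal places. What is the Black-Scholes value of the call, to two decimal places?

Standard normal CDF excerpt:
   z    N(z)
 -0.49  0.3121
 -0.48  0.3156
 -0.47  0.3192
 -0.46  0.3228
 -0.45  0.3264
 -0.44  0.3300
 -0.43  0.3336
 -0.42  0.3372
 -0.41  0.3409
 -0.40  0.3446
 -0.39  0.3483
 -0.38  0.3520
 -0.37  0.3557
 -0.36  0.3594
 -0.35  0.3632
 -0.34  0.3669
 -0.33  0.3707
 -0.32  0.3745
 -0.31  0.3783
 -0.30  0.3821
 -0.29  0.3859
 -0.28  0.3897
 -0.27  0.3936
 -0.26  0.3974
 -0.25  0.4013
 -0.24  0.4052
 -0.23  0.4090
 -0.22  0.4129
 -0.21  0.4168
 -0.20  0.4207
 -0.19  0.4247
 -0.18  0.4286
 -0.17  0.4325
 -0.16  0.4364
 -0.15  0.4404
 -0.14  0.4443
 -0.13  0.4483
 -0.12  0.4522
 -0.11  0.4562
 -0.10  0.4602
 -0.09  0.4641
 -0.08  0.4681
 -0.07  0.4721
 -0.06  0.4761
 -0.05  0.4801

$28.26

σ√T = 0.45·√0.75 = 0.3897
d₁ = [ln(250/290) + (0.056 + ½·0.45²)·0.75] / (σ√T) = (-0.1484 + 0.1179) / 0.3897 = -0.0782 → -0.08
d₂ = -0.0782 − 0.3897 = -0.4679 → -0.47
e^(−rT) = e^(−0.056·0.75) = 0.9589
C = 250·N(-0.08) − 290·0.9589·N(-0.47) = 250·0.4681 − 290·0.9589·0.3192 = 117.0250 − 88.7635 = 28.2615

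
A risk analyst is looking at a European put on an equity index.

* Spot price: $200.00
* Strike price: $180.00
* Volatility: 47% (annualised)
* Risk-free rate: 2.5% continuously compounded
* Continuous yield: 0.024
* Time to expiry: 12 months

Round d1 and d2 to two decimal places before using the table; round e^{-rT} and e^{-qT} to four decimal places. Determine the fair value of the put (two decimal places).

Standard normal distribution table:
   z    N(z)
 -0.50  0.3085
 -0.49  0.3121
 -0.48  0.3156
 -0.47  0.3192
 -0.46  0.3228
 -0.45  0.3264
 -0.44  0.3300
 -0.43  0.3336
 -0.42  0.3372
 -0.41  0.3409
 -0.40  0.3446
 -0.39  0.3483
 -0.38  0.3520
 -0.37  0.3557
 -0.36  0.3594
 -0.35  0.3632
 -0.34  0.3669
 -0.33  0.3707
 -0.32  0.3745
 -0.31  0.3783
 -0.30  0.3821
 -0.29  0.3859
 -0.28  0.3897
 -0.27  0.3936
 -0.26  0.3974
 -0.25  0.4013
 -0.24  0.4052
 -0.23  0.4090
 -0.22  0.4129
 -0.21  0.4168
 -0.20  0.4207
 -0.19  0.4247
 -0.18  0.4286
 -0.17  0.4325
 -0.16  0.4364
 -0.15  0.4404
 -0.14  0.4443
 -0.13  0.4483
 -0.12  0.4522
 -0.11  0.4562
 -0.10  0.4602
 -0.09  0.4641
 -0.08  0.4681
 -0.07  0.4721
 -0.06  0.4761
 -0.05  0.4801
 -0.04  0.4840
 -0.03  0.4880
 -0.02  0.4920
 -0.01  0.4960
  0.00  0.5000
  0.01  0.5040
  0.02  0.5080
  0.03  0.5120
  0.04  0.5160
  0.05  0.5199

T = 1;  σ√T = 0.4700
d₁ = [ln(200/180) + (0.025 − 0.024 + 0.47²/2)·1] / 0.4700 = [0.1054 + 0.1114] / 0.4700 = 0.4613 which rounds to 0.46
d₂ = d₁ − σ√T = 0.4613 − 0.4700 = -0.0087 which rounds to -0.01
e^(−qT) = e^(−0.024·1) = 0.9763;  e^(−rT) = e^(−0.025·1) = 0.9753
N(−d₂) = N(0.01) = 0.5040;  N(−d₁) = N(-0.46) = 0.3228
P = 180·0.9753·0.5040 − 200·0.9763·0.3228 = 88.4792 − 63.0299 = 25.4493

$25.45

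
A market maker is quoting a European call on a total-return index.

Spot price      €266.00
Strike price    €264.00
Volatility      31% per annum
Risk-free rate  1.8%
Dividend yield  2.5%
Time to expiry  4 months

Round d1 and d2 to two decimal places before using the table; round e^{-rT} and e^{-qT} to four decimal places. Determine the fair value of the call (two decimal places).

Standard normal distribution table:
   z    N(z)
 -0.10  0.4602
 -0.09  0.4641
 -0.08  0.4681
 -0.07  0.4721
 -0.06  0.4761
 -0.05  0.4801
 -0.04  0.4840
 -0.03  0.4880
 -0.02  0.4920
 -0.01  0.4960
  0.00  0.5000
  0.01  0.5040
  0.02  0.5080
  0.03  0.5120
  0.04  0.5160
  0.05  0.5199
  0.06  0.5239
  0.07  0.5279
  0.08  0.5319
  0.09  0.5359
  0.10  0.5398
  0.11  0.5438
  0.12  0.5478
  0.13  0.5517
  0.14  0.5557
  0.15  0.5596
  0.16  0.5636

€19.57

σ√T = 0.31 × 0.5774 = 0.1790
d₁ = [ln(266/264) + (0.018 − 0.025 + 0.31²/2)·0.3333] / 0.1790 = [0.0075 + 0.0137] / 0.1790 = 0.1186 → 0.12
d₂ = d₁ − σ√T = 0.1186 − 0.1790 = -0.0604 → -0.06
e^(−qT) = e^(−0.025·0.3333) = 0.9917;  e^(−rT) = e^(−0.018·0.3333) = 0.9940
C = 266·0.9917·N(0.12) − 264·0.9940·N(-0.06) = 266·0.9917·0.5478 − 264·0.9940·0.4761 = 144.5054 − 124.9363 = 19.5691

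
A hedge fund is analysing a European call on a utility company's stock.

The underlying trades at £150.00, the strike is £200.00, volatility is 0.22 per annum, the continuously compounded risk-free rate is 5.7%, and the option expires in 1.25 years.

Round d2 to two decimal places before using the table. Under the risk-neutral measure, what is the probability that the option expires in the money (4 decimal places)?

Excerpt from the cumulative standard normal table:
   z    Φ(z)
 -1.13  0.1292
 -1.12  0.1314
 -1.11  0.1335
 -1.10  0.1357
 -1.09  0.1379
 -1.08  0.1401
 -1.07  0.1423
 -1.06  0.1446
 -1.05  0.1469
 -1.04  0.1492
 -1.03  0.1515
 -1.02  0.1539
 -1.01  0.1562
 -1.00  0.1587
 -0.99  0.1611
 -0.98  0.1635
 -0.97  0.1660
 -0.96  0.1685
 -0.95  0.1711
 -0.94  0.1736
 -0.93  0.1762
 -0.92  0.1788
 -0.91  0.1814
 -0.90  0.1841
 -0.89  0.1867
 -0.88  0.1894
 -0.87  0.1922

0.1587

σ√T = 0.22 × 1.1180 = 0.2460
ln(S/K) + (r + σ²/2)T = ln(150/200) + (0.057 + 0.22²/2)·1.25 = -0.2877 + 0.1015 = -0.1862
d₁ = -0.1862 / 0.2460 = -0.7569 → -0.76
d₂ = d₁ − σ√T = -0.7569 − 0.2460 = -1.0029 → -1.00
Pr(exercise) under Q = N(d₂) = 0.1587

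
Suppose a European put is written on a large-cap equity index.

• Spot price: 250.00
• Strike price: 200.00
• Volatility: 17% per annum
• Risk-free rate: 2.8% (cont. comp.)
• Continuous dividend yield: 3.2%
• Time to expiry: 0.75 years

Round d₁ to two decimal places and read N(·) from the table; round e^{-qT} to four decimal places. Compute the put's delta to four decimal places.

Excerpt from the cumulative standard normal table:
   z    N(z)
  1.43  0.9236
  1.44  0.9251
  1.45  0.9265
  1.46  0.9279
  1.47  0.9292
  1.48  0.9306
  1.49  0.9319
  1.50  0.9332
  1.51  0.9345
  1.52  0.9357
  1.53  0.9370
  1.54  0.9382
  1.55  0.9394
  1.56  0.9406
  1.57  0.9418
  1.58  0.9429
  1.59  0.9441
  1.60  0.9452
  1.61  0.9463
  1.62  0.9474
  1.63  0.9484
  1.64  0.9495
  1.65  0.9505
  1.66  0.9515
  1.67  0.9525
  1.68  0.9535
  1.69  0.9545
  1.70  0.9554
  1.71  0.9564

-0.0568

σ√T = 0.17 × 0.8660 = 0.1472
ln(S/K) + (r − q + σ²/2)T = ln(250/200) + (0.028 − 0.032 + 0.17²/2)·0.75 = 0.2231 + 0.0078 = 0.2310
d₁ = 0.2310 / 0.1472 = 1.5689 → 1.57
N(d₁) = N(1.57) = 0.9418
Δ_put = e^(−qT)·(N(d₁) − 1) = 0.9763·(0.9418 − 1) = -0.0568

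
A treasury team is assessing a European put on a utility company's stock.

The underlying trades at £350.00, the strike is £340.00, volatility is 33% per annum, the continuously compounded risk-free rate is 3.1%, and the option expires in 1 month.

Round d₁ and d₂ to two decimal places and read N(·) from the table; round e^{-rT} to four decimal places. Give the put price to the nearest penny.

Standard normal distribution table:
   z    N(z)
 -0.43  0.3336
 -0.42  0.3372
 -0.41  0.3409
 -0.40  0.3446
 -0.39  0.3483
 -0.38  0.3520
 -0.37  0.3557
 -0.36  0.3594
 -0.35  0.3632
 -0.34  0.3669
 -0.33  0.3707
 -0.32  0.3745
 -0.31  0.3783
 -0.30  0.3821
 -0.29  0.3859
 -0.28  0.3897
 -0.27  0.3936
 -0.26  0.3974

£8.95

σ√T = 0.33 × 0.2887 = 0.0953
ln(S/K) + (r + σ²/2)T = ln(350/340) + (0.031 + 0.33²/2)·0.08333 = 0.0290 + 0.0071 = 0.0361
d₁ = 0.0361 / 0.0953 = 0.3790 ⇒ 0.38
d₂ = d₁ − σ√T = 0.3790 − 0.0953 = 0.2838 ⇒ 0.28
exp(−rT) = exp(−0.031·0.08333) = 0.9974
N(−d₂) = N(-0.28) = 0.3897;  N(−d₁) = N(-0.38) = 0.3520
P = 340·0.9974·0.3897 − 350·0.3520 = 132.1535 − 123.2000 = 8.9535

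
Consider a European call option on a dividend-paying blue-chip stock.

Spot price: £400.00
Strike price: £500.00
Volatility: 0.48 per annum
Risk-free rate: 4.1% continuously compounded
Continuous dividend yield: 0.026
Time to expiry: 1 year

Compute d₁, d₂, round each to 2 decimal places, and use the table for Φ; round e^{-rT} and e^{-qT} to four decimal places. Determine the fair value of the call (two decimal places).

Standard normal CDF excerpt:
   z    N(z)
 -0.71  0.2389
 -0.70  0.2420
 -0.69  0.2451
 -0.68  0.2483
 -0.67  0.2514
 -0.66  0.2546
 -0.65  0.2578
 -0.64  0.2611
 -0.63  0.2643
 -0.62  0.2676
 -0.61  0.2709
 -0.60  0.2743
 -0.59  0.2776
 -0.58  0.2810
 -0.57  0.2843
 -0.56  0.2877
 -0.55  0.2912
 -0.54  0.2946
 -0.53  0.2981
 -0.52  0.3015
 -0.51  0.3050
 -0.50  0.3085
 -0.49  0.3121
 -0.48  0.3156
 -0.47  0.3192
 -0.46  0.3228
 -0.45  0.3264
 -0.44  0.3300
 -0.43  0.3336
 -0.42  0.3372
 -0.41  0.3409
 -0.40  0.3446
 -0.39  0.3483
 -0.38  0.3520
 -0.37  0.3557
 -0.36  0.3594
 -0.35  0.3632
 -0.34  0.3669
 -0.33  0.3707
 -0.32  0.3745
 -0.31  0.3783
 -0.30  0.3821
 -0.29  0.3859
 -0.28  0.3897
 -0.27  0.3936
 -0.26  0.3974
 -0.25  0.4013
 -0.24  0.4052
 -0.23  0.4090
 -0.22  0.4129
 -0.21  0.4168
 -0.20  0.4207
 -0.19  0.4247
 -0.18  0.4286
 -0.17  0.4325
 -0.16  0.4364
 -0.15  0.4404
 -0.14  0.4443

T = 1;  σ√T = 0.4800
d₁ = [ln(400/500) + (0.041 − 0.026 + 0.48²/2)·1] / 0.4800 = [-0.2231 + 0.1302] / 0.4800 = -0.1936 ≈ -0.19
d₂ = d₁ − σ√T = -0.1936 − 0.4800 = -0.6736 ≈ -0.67
exp(−qT) = exp(−0.026·1) = 0.9743;  exp(−rT) = exp(−0.041·1) = 0.9598
N(d₁) = N(-0.19) = 0.4247;  N(d₂) = N(-0.67) = 0.2514
C = 400·0.9743·0.4247 − 500·0.9598·0.2514 = 165.5141 − 120.6469 = 44.8672

£44.87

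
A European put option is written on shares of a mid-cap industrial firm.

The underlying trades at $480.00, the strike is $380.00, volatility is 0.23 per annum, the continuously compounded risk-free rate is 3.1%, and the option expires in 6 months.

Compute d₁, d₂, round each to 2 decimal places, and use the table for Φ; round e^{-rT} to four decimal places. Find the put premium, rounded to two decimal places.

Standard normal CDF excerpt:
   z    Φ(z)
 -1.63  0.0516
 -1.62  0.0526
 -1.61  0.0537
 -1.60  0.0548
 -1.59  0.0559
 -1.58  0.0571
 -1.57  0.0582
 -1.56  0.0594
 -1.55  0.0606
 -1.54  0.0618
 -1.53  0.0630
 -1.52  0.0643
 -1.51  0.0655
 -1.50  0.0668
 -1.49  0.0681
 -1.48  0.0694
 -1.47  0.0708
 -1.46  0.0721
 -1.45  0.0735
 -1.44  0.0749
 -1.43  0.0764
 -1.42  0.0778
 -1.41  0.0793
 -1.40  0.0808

$1.72

σ√T = 0.23 × 0.7071 = 0.1626
d₁ = [ln(480/380) + (0.031 + 0.23²/2)·0.5] / 0.1626 = [0.2336 + 0.0287] / 0.1626 = 1.6131 ⇒ 1.61
d₂ = d₁ − σ√T = 1.6131 − 0.1626 = 1.4504 ⇒ 1.45
e^(−rT) = e^(−0.031·0.5) = 0.9846
N(−d₂) = N(-1.45) = 0.0735;  N(−d₁) = N(-1.61) = 0.0537
P = 380·0.9846·0.0735 − 480·0.0537 = 27.4999 − 25.7760 = 1.7239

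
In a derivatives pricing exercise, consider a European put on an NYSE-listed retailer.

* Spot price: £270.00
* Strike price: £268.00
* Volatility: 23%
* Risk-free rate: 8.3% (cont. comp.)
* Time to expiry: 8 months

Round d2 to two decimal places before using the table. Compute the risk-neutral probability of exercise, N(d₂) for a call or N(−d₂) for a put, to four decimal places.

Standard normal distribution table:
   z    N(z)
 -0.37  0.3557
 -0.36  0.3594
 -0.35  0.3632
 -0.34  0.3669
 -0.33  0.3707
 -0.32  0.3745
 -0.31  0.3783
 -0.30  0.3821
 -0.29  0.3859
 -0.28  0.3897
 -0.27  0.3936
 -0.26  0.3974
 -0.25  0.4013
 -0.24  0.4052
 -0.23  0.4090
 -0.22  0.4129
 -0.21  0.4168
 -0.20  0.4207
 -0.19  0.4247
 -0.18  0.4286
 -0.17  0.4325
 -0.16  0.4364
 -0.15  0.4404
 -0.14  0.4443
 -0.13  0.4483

T = 0.6667;  σ√T = 0.1878
ln(S/K) + (r + σ²/2)T = ln(270/268) + (0.083 + 0.23²/2)·0.6667 = 0.0074 + 0.0730 = 0.0804
d₁ = 0.0804 / 0.1878 = 0.4281 → 0.43
d₂ = d₁ − σ√T = 0.4281 − 0.1878 = 0.2403 → 0.24
Pr(exercise) under Q = N(−d₂) = N(-0.24) = 0.4052

0.4052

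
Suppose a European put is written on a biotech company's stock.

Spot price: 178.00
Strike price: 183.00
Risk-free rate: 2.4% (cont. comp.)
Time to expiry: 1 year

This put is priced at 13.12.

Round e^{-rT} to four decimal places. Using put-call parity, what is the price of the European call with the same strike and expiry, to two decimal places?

e^(−rT) = e^(−0.024·1) = 0.9763
Put-call parity: C − P = S − K·e^(−rT) = 178 − 183·0.9763 = 178 − 178.6629 = -0.6629
C = P + (C − P) = 13.12 + (-0.6629) = 12.4571

12.46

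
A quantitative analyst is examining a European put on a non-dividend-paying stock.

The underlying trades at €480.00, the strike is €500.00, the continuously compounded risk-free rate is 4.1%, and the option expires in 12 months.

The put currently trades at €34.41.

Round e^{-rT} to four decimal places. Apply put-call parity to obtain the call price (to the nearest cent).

exp(−rT) = exp(−0.041·1) = 0.9598
Put-call parity: C − P = S − K·e^(−rT) = 480 − 500·0.9598 = 480 − 479.9000 = 0.1000
C = P + (C − P) = 34.41 + (0.1000) = 34.5100

€34.51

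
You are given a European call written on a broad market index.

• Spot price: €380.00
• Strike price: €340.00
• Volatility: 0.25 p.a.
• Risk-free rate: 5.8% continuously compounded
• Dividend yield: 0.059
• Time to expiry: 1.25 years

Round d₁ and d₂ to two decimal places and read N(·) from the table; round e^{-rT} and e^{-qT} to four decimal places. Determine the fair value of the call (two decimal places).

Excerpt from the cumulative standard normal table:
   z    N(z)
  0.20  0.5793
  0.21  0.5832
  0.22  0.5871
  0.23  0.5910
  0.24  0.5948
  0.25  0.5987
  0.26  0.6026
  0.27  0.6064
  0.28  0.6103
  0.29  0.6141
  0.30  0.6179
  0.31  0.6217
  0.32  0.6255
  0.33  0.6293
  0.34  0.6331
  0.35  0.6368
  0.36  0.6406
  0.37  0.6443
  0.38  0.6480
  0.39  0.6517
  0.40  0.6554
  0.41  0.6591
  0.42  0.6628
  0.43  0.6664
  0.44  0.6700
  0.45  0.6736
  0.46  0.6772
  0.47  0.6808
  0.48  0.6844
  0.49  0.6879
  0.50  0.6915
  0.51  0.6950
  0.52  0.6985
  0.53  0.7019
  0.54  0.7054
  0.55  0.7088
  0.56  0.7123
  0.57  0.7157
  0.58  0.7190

σ√T = 0.25 × 1.1180 = 0.2795
d₁ = [ln(380/340) + (0.058 − 0.059 + 0.25²/2)·1.25] / 0.2795 = [0.1112 + 0.0378] / 0.2795 = 0.5332 ⇒ 0.53
d₂ = d₁ − σ√T = 0.5332 − 0.2795 = 0.2537 ⇒ 0.25
e^(−qT) = e^(−0.059·1.25) = 0.9289;  e^(−rT) = e^(−0.058·1.25) = 0.9301
N(d₁) = N(0.53) = 0.7019;  N(d₂) = N(0.25) = 0.5987
C = 380·0.9289·0.7019 − 340·0.9301·0.5987 = 247.7581 − 189.3293 = 58.4288

€58.43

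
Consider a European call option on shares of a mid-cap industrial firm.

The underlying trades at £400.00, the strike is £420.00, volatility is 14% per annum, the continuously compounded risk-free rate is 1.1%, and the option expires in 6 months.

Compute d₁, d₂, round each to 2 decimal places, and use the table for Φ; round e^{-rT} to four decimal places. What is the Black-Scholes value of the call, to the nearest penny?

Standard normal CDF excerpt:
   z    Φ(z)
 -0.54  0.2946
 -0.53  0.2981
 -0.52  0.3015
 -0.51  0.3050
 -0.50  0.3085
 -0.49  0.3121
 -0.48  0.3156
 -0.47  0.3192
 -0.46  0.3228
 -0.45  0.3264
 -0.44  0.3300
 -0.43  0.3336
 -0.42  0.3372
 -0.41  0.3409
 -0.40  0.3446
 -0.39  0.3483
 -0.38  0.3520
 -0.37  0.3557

T = 0.5;  σ√T = 0.0990
d₁ = [ln(400/420) + (0.011 + ½·0.14²)·0.5] / (σ√T) = (-0.0488 + 0.0104) / 0.0990 = -0.3878 → -0.39
d₂ = -0.3878 − 0.0990 = -0.4868 → -0.49
exp(−rT) = exp(−0.011·0.5) = 0.9945
N(d₁) = N(-0.39) = 0.3483;  N(d₂) = N(-0.49) = 0.3121
C = 400·0.3483 − 420·0.9945·0.3121 = 139.3200 − 130.3610 = 8.9590

£8.96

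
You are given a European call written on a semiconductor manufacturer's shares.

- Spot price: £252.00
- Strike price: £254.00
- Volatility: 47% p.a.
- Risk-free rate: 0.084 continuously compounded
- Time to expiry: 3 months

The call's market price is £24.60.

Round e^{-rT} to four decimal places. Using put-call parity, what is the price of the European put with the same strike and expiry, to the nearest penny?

exp(−rT) = exp(−0.084·0.25) = 0.9792
Put-call parity: C − P = S − K·e^(−rT) = 252 − 254·0.9792 = 252 − 248.7168 = 3.2832
P = C − (C − P) = 24.60 − (3.2832) = 21.3168

£21.32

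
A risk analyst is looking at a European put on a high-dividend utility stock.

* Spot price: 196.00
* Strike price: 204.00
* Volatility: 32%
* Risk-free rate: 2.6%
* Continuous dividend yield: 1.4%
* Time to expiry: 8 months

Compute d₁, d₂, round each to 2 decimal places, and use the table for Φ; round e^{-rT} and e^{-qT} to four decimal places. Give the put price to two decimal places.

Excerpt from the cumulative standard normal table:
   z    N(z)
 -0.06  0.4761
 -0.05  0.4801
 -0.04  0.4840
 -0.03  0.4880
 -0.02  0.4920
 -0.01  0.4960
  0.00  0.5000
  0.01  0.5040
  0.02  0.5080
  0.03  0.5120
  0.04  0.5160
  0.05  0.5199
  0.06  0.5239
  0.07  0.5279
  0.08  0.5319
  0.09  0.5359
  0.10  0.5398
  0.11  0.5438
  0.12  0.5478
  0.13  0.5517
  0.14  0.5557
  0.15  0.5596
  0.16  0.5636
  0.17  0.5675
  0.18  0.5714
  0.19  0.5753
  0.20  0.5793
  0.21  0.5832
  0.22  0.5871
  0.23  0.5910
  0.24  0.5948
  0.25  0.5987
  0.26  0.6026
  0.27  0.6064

T = 0.6667;  σ√T = 0.2613
d₁ = [ln(196/204) + (0.026 − 0.014 + 0.32²/2)·0.6667] / 0.2613 = [-0.0400 + 0.0421] / 0.2613 = 0.0081 ≈ 0.01
d₂ = d₁ − σ√T = 0.0081 − 0.2613 = -0.2531 ≈ -0.25
exp(−qT) = exp(−0.014·0.6667) = 0.9907;  exp(−rT) = exp(−0.026·0.6667) = 0.9828
N(−d₂) = N(0.25) = 0.5987;  N(−d₁) = N(-0.01) = 0.4960
P = 204·0.9828·0.5987 − 196·0.9907·0.4960 = 120.0341 − 96.3119 = 23.7222

23.72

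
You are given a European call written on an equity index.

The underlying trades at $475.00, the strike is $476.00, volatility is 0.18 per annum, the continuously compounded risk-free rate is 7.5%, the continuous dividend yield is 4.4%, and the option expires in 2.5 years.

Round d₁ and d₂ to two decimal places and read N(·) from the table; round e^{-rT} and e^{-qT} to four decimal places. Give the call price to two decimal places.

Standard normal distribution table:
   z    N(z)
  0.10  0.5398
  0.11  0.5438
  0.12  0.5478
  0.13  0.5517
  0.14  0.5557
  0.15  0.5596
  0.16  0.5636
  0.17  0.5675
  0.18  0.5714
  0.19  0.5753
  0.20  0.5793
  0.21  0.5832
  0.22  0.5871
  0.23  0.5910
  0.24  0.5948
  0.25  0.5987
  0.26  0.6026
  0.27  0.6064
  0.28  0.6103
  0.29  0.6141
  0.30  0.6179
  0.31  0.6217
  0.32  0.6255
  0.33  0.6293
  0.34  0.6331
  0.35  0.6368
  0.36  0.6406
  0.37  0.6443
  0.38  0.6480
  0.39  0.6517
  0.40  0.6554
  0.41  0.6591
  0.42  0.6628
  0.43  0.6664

$64.29

σ√T = 0.18 × 1.5811 = 0.2846
d₁ = [ln(475/476) + (0.075 − 0.044 + ½·0.18²)·2.5] / (σ√T) = (-0.0021 + 0.1180) / 0.2846 = 0.4072 → 0.41
d₂ = 0.4072 − 0.2846 = 0.1226 → 0.12
exp(−qT) = exp(−0.044·2.5) = 0.8958;  exp(−rT) = exp(−0.075·2.5) = 0.8290
N(d₁) = N(0.41) = 0.6591;  N(d₂) = N(0.12) = 0.5478
C = 475·0.8958·0.6591 − 476·0.8290·0.5478 = 280.4503 − 216.1641 = 64.2863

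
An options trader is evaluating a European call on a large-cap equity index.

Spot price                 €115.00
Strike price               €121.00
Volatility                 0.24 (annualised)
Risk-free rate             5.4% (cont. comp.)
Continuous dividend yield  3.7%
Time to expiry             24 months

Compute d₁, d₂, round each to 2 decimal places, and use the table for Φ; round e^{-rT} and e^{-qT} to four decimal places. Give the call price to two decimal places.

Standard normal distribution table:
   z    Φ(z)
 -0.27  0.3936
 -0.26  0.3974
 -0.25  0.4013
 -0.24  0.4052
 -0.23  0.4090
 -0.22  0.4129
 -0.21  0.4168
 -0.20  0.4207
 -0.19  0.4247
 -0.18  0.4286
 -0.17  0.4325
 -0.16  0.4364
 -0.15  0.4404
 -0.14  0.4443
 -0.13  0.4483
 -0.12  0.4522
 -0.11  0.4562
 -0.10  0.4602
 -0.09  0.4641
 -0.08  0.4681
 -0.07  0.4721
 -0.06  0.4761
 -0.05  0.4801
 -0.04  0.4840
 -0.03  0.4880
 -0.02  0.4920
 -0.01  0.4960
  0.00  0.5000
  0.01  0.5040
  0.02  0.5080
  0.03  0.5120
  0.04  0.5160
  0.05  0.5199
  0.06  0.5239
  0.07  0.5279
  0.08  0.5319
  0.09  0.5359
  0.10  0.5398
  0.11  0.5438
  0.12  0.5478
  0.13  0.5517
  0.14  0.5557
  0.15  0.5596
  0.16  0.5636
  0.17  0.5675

€13.66

σ√T = 0.24 × 1.4142 = 0.3394
d₁ = [ln(115/121) + (0.054 − 0.037 + ½·0.24²)·2] / (σ√T) = (-0.0509 + 0.0916) / 0.3394 = 0.1200 ⇒ 0.12
d₂ = 0.1200 − 0.3394 = -0.2194 ⇒ -0.22
e^(−qT) = e^(−0.037·2) = 0.9287;  e^(−rT) = e^(−0.054·2) = 0.8976
N(d₁) = N(0.12) = 0.5478;  N(d₂) = N(-0.22) = 0.4129
C = 115·0.9287·0.5478 − 121·0.8976·0.4129 = 58.5053 − 44.8449 = 13.6604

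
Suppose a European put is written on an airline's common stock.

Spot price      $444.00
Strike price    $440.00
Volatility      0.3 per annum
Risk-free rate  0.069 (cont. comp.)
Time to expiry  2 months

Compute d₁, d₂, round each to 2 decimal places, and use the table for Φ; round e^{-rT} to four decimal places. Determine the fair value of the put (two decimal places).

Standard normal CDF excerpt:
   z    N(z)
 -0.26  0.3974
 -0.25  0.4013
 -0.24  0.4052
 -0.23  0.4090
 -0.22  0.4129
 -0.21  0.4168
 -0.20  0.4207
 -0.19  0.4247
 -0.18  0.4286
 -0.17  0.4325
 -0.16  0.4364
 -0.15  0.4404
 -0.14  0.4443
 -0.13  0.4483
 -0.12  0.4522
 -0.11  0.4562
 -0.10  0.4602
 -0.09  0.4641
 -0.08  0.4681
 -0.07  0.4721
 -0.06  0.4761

T = 0.1667;  σ√T = 0.1225
ln(S/K) + (r + σ²/2)T = ln(444/440) + (0.069 + 0.3²/2)·0.1667 = 0.0090 + 0.0190 = 0.0280
d₁ = 0.0280 / 0.1225 = 0.2290 which rounds to 0.23
d₂ = d₁ − σ√T = 0.2290 − 0.1225 = 0.1066 which rounds to 0.11
e^(−rT) = e^(−0.069·0.1667) = 0.9886
P = 440·0.9886·N(-0.11) − 444·N(-0.23) = 440·0.9886·0.4562 − 444·0.4090 = 198.4397 − 181.5960 = 16.8437

$16.84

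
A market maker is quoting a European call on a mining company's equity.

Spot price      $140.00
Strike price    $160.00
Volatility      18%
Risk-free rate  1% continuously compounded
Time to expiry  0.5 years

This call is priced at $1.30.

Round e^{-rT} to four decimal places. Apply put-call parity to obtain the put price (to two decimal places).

exp(−rT) = exp(−0.01·0.5) = 0.9950
Put-call parity: C − P = S − K·e^(−rT) = 140 − 160·0.9950 = 140 − 159.2000 = -19.2000
P = C − (C − P) = 1.30 − (-19.2000) = 20.5000

$20.50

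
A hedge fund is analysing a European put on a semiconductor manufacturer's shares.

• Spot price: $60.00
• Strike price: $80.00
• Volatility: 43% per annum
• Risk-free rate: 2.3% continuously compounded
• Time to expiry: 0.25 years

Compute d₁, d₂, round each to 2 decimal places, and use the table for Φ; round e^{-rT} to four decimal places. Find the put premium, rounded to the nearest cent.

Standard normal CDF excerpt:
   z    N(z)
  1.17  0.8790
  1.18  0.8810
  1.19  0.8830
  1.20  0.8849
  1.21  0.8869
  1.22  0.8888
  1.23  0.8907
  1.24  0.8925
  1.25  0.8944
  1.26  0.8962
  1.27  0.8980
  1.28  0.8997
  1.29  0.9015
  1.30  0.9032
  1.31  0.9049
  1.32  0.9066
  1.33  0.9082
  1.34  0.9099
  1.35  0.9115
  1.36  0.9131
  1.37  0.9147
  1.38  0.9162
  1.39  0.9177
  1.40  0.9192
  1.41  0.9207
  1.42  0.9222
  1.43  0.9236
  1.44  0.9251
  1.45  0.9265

σ√T = 0.43 × 0.5000 = 0.2150
d₁ = [ln(60/80) + (0.023 + 0.43²/2)·0.25] / 0.2150 = [-0.2877 + 0.0289] / 0.2150 = -1.2038 ≈ -1.20
d₂ = d₁ − σ√T = -1.2038 − 0.2150 = -1.4188 ≈ -1.42
e^(−rT) = e^(−0.023·0.25) = 0.9943
P = 80·0.9943·N(1.42) − 60·N(1.20) = 80·0.9943·0.9222 − 60·0.8849 = 73.3555 − 53.0940 = 20.2615

$20.26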